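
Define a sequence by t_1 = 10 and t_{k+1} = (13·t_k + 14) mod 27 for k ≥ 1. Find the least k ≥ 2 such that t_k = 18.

Computing terms: t_1 = 10, t_2 = 9, t_3 = 23, t_4 = 16, t_5 = 6, t_6 = 11, t_7 = 22, t_8 = 3, t_9 = 26, t_{10} = 1, t_{11} = 0, t_{12} = 14, t_{13} = 7, t_{14} = 24, t_{15} = 2, t_{16} = 13, t_{17} = 21, t_{18} = 17, t_{19} = 19, t_{20} = 18, t_{21} = 5, t_{22} = 25, t_{23} = 15, t_{24} = 20, t_{25} = 4, t_{26} = 12, t_{27} = 8, t_{28} = 10.
The sequence repeats with period 27.
The value 18 first appears (with k ≥ 2) at t_{20}.

20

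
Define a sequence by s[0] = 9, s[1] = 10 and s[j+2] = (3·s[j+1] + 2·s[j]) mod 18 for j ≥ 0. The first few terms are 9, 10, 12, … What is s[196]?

12

s[0] = 9; s[1] = 10; s[2] = 12; s[3] = 2; s[4] = 12; s[5] = 4; s[6] = 0; s[7] = 8; s[8] = 6; s[9] = 16; s[10] = 6; s[11] = 14; s[12] = 0; s[13] = 10; s[14] = 12.
Since (s[13], s[14]) = (s[1], s[2]) = (10, 12) (two consecutive terms determine the rest), the sequence is eventually periodic: after a pre-period of length 1 it cycles with period 12.
For j ≥ 1, s[j] depends only on (j - 1) mod 12. (196 - 1) mod 12 = 3, so s[196] = s[4] = 12.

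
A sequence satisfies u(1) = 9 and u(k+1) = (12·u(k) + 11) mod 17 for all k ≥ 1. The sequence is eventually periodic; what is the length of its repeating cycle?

We have u(1) = 9,  u(2) = 0,  u(3) = 11,  u(4) = 7,  u(5) = 10,  u(6) = 12,  u(7) = 2,  u(8) = 1,  u(9) = 6,  u(10) = 15,  u(11) = 4,  u(12) = 8,  u(13) = 5,  u(14) = 3,  u(15) = 13,  u(16) = 14,  u(17) = 9.
The sequence repeats with period 16.

16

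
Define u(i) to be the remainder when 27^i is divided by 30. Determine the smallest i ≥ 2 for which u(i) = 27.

5

u(1) = 27, u(2) = 9, u(3) = 3, u(4) = 21, u(5) = 27.
The sequence repeats with period 4.
The value 27 next appears (with i ≥ 2) at u(5).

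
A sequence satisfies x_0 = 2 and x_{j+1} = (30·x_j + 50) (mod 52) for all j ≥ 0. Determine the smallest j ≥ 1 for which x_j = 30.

x_0 = 2, x_1 = 6, x_2 = 22, x_3 = 34, x_4 = 30, x_5 = 14, x_6 = 2.
Since x_6 = x_0 = 2, the sequence is periodic with period 6.
The value 30 first appears (with j ≥ 1) at x_4.

4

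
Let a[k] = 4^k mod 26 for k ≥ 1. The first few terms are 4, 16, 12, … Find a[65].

Listing terms: a[1] = 4; a[2] = 16; a[3] = 12; a[4] = 22; a[5] = 10; a[6] = 14; a[7] = 4.
The sequence repeats with period 6.
So a[65] = a[1 + ((65-1) mod 6)] = a[5] = 10.

10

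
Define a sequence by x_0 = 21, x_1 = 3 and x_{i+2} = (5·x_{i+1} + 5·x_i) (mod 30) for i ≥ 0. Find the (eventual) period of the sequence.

3

We have x_0 = 21; x_1 = 3; x_2 = 0; x_3 = 15; x_4 = 15; x_5 = 0; x_6 = 15.
Since (x_5, x_6) = (x_2, x_3) = (0, 15) (two consecutive terms determine the rest), the sequence is eventually periodic: after a pre-period of length 2 it cycles with period 3.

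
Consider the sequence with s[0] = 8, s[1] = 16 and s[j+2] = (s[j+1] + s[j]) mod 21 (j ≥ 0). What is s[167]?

We have s[0] = 8; s[1] = 16; s[2] = 3; s[3] = 19; s[4] = 1; s[5] = 20; s[6] = 0; s[7] = 20; s[8] = 20; s[9] = 19; s[10] = 18; s[11] = 16; s[12] = 13; s[13] = 8; s[14] = 0; s[15] = 8; s[16] = 8; s[17] = 16.
The sequence repeats with period 16.
(167 - 0) mod 16 = 7, so s[167] = s[7] = 20.

20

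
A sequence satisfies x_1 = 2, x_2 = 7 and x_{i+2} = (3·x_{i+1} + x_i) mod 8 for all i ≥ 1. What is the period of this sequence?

12

Computing terms: x_1 = 2; x_2 = 7; x_3 = 7; x_4 = 4; x_5 = 3; x_6 = 5; x_7 = 2; x_8 = 3; x_9 = 3; x_{10} = 4; x_{11} = 7; x_{12} = 1; x_{13} = 2; x_{14} = 7.
The sequence repeats with period 12.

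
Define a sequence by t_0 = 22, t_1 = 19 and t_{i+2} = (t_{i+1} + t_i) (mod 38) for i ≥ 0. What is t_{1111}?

We have t_0 = 22, t_1 = 19, t_2 = 3, t_3 = 22, t_4 = 25, t_5 = 9, t_6 = 34, t_7 = 5, t_8 = 1, t_9 = 6, t_{10} = 7, t_{11} = 13, t_{12} = 20, t_{13} = 33, t_{14} = 15, t_{15} = 10, t_{16} = 25, t_{17} = 35, t_{18} = 22, t_{19} = 19.
Since (t_{18}, t_{19}) = (t_0, t_1) = (22, 19) (two consecutive terms determine the rest), the sequence is periodic with period 18.
So t_{1111} = t_{0 + ((1111-0) mod 18)} = t_{13} = 33.

33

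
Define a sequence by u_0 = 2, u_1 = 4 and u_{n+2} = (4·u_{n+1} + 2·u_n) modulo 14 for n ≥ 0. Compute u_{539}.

6

Listing terms: u_0 = 2,  u_1 = 4,  u_2 = 6,  u_3 = 4,  u_4 = 0,  u_5 = 8,  u_6 = 4,  u_7 = 4,  u_8 = 10,  u_9 = 6,  u_{10} = 2,  u_{11} = 6,  u_{12} = 0,  u_{13} = 12,  u_{14} = 6,  u_{15} = 6,  u_{16} = 8,  u_{17} = 2,  u_{18} = 10,  u_{19} = 2,  u_{20} = 0,  u_{21} = 4,  u_{22} = 2,  u_{23} = 2,  u_{24} = 12,  u_{25} = 10,  u_{26} = 8,  u_{27} = 10,  u_{28} = 0,  u_{29} = 6,  u_{30} = 10,  u_{31} = 10,  u_{32} = 4,  u_{33} = 8,  u_{34} = 12,  u_{35} = 8,  u_{36} = 0,  u_{37} = 2,  u_{38} = 8,  u_{39} = 8,  u_{40} = 6,  u_{41} = 12,  u_{42} = 4,  u_{43} = 12,  u_{44} = 0,  u_{45} = 10,  u_{46} = 12,  u_{47} = 12,  u_{48} = 2,  u_{49} = 4.
Since (u_{48}, u_{49}) = (u_0, u_1) = (2, 4) (two consecutive terms determine the rest), the sequence is periodic with period 48.
So u_{539} = u_{0 + ((539-0) mod 48)} = u_{11} = 6.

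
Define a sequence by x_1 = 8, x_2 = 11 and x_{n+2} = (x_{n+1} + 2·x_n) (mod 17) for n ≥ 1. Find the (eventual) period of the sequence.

Computing terms: x_1 = 8, x_2 = 11, x_3 = 10, x_4 = 15, x_5 = 1, x_6 = 14, x_7 = 16, x_8 = 10, x_9 = 8, x_{10} = 11.
The sequence repeats with period 8.

8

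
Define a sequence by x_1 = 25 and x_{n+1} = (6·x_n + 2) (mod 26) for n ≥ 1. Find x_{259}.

x_1 = 25, x_2 = 22, x_3 = 4, x_4 = 0, x_5 = 2, x_6 = 14, x_7 = 8, x_8 = 24, x_9 = 16, x_{10} = 20, x_{11} = 18, x_{12} = 6, x_{13} = 12, x_{14} = 22.
Since x_{14} = x_2 = 22, the sequence is eventually periodic: after a pre-period of length 1 it cycles with period 12.
For n ≥ 2, x_n depends only on (n - 2) mod 12. (259 - 2) mod 12 = 5, so x_{259} = x_7 = 8.

8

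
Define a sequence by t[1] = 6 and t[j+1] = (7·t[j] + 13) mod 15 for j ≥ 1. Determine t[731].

13

We have t[1] = 6; t[2] = 10; t[3] = 8; t[4] = 9; t[5] = 1; t[6] = 5; t[7] = 3; t[8] = 4; t[9] = 11; t[10] = 0; t[11] = 13; t[12] = 14; t[13] = 6.
The sequence repeats with period 12.
(731 - 1) mod 12 = 10, so t[731] = t[11] = 13.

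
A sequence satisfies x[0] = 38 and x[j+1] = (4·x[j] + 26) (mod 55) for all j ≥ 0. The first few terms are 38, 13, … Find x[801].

13

x[0] = 38; x[1] = 13; x[2] = 23; x[3] = 8; x[4] = 3; x[5] = 38.
Since x[5] = x[0] = 38, the sequence is periodic with period 5.
(801 - 0) mod 5 = 1, so x[801] = x[1] = 13.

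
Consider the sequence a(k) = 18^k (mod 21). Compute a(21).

a(1) = 18,  a(2) = 9,  a(3) = 15,  a(4) = 18.
The sequence repeats with period 3.
So a(21) = a(1 + ((21-1) mod 3)) = a(3) = 15.

15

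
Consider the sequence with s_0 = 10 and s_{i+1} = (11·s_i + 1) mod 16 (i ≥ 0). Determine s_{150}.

14

We have s_0 = 10; s_1 = 15; s_2 = 6; s_3 = 3; s_4 = 2; s_5 = 7; s_6 = 14; s_7 = 11; s_8 = 10.
Since s_8 = s_0 = 10, the sequence is periodic with period 8.
So s_{150} = s_{0 + ((150-0) mod 8)} = s_6 = 14.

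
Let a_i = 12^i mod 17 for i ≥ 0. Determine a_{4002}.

8

Computing terms: a_0 = 1,  a_1 = 12,  a_2 = 8,  a_3 = 11,  a_4 = 13,  a_5 = 3,  a_6 = 2,  a_7 = 7,  a_8 = 16,  a_9 = 5,  a_{10} = 9,  a_{11} = 6,  a_{12} = 4,  a_{13} = 14,  a_{14} = 15,  a_{15} = 10,  a_{16} = 1.
Since a_{16} = a_0 = 1, the sequence is periodic with period 16.
So a_{4002} = a_{0 + ((4002-0) mod 16)} = a_2 = 8.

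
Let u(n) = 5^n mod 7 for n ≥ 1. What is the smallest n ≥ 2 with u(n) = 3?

5

u(1) = 5, u(2) = 4, u(3) = 6, u(4) = 2, u(5) = 3, u(6) = 1, u(7) = 5.
The sequence repeats with period 6.
The value 3 first appears (with n ≥ 2) at u(5).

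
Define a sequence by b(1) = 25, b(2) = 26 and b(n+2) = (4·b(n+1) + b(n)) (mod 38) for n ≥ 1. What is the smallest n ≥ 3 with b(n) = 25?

b(1) = 25, b(2) = 26, b(3) = 15, b(4) = 10, b(5) = 17, b(6) = 2, b(7) = 25, b(8) = 26.
Since (b(7), b(8)) = (b(1), b(2)) = (25, 26) (two consecutive terms determine the rest), the sequence is periodic with period 6.
The value 25 next appears (with n ≥ 3) at b(7).

7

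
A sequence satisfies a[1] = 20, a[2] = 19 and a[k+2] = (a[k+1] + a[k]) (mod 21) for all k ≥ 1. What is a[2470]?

8

Listing terms: a[1] = 20, a[2] = 19, a[3] = 18, a[4] = 16, a[5] = 13, a[6] = 8, a[7] = 0, a[8] = 8, a[9] = 8, a[10] = 16, a[11] = 3, a[12] = 19, a[13] = 1, a[14] = 20, a[15] = 0, a[16] = 20, a[17] = 20, a[18] = 19.
The sequence repeats with period 16.
(2470 - 1) mod 16 = 5, so a[2470] = a[6] = 8.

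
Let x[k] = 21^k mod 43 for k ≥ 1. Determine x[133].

1

Computing terms: x[1] = 21,  x[2] = 11,  x[3] = 16,  x[4] = 35,  x[5] = 4,  x[6] = 41,  x[7] = 1,  x[8] = 21.
Since x[8] = x[1] = 21, the sequence is periodic with period 7.
So x[133] = x[1 + ((133-1) mod 7)] = x[7] = 1.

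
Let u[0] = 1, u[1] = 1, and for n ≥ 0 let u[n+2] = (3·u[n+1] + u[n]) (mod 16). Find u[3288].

Listing terms: u[0] = 1, u[1] = 1, u[2] = 4, u[3] = 13, u[4] = 11, u[5] = 14, u[6] = 5, u[7] = 13, u[8] = 12, u[9] = 1, u[10] = 15, u[11] = 14, u[12] = 9, u[13] = 9, u[14] = 4, u[15] = 5, u[16] = 3, u[17] = 14, u[18] = 13, u[19] = 5, u[20] = 12, u[21] = 9, u[22] = 7, u[23] = 14, u[24] = 1, u[25] = 1.
The sequence repeats with period 24.
(3288 - 0) mod 24 = 0, so u[3288] = u[0] = 1.

1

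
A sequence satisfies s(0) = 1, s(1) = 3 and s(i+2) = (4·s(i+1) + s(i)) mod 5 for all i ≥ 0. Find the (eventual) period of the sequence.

20

Listing terms: s(0) = 1; s(1) = 3; s(2) = 3; s(3) = 0; s(4) = 3; s(5) = 2; s(6) = 1; s(7) = 1; s(8) = 0; s(9) = 1; s(10) = 4; s(11) = 2; s(12) = 2; s(13) = 0; s(14) = 2; s(15) = 3; s(16) = 4; s(17) = 4; s(18) = 0; s(19) = 4; s(20) = 1; s(21) = 3.
Since (s(20), s(21)) = (s(0), s(1)) = (1, 3) (two consecutive terms determine the rest), the sequence is periodic with period 20.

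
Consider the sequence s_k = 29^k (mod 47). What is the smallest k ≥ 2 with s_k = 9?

34

We have s_1 = 29, s_2 = 42, s_3 = 43, s_4 = 25, s_5 = 20, s_6 = 16, s_7 = 41, s_8 = 14, s_9 = 30, s_{10} = 24, s_{11} = 38, s_{12} = 21, s_{13} = 45, s_{14} = 36, s_{15} = 10, s_{16} = 8, s_{17} = 44, s_{18} = 7, s_{19} = 15, s_{20} = 12, s_{21} = 19, s_{22} = 34, s_{23} = 46, s_{24} = 18, s_{25} = 5, s_{26} = 4, s_{27} = 22, s_{28} = 27, s_{29} = 31, s_{30} = 6, s_{31} = 33, s_{32} = 17, s_{33} = 23, s_{34} = 9, s_{35} = 26, s_{36} = 2, s_{37} = 11, s_{38} = 37, s_{39} = 39, s_{40} = 3, s_{41} = 40, s_{42} = 32, s_{43} = 35, s_{44} = 28, s_{45} = 13, s_{46} = 1, s_{47} = 29.
Since s_{47} = s_1 = 29, the sequence is periodic with period 46.
The value 9 first appears (with k ≥ 2) at s_{34}.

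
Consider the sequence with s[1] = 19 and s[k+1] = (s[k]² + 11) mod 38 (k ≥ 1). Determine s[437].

s[1] = 19, s[2] = 30, s[3] = 37, s[4] = 12, s[5] = 3, s[6] = 20, s[7] = 31, s[8] = 22, s[9] = 1, s[10] = 12.
Since s[10] = s[4] = 12, the sequence is eventually periodic: after a pre-period of length 3 it cycles with period 6.
For k ≥ 4, s[k] depends only on (k - 4) mod 6. (437 - 4) mod 6 = 1, so s[437] = s[5] = 3.

3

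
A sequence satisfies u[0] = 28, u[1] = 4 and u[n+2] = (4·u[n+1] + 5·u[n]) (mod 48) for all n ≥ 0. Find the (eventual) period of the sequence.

6

Listing terms: u[0] = 28, u[1] = 4, u[2] = 12, u[3] = 20, u[4] = 44, u[5] = 36, u[6] = 28, u[7] = 4.
Since (u[6], u[7]) = (u[0], u[1]) = (28, 4) (two consecutive terms determine the rest), the sequence is periodic with period 6.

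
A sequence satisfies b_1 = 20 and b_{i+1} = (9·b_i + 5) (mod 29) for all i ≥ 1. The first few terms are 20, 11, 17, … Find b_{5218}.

18

b_1 = 20,  b_2 = 11,  b_3 = 17,  b_4 = 13,  b_5 = 6,  b_6 = 1,  b_7 = 14,  b_8 = 15,  b_9 = 24,  b_{10} = 18,  b_{11} = 22,  b_{12} = 0,  b_{13} = 5,  b_{14} = 21,  b_{15} = 20.
The sequence repeats with period 14.
(5218 - 1) mod 14 = 9, so b_{5218} = b_{10} = 18.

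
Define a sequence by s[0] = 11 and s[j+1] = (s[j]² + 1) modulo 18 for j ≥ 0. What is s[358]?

5

Listing terms: s[0] = 11, s[1] = 14, s[2] = 17, s[3] = 2, s[4] = 5, s[5] = 8, s[6] = 11.
The sequence repeats with period 6.
So s[358] = s[0 + ((358-0) mod 6)] = s[4] = 5.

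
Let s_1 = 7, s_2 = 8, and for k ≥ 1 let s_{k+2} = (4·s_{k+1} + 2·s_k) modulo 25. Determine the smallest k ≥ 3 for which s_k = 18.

6

Listing terms: s_1 = 7, s_2 = 8, s_3 = 21, s_4 = 0, s_5 = 17, s_6 = 18, s_7 = 6, s_8 = 10, s_9 = 2, s_{10} = 3, s_{11} = 16, s_{12} = 20, s_{13} = 12, s_{14} = 13, s_{15} = 1, s_{16} = 5, s_{17} = 22, s_{18} = 23, s_{19} = 11, s_{20} = 15, s_{21} = 7, s_{22} = 8.
Since (s_{21}, s_{22}) = (s_1, s_2) = (7, 8) (two consecutive terms determine the rest), the sequence is periodic with period 20.
The value 18 first appears (with k ≥ 3) at s_6.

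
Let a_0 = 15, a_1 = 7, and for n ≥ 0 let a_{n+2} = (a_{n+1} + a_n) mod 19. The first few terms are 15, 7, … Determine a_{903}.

a_0 = 15; a_1 = 7; a_2 = 3; a_3 = 10; a_4 = 13; a_5 = 4; a_6 = 17; a_7 = 2; a_8 = 0; a_9 = 2; a_{10} = 2; a_{11} = 4; a_{12} = 6; a_{13} = 10; a_{14} = 16; a_{15} = 7; a_{16} = 4; a_{17} = 11; a_{18} = 15; a_{19} = 7.
Since (a_{18}, a_{19}) = (a_0, a_1) = (15, 7) (two consecutive terms determine the rest), the sequence is periodic with period 18.
(903 - 0) mod 18 = 3, so a_{903} = a_3 = 10.

10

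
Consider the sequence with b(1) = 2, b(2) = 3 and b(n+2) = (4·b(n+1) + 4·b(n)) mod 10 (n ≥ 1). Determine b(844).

Computing terms: b(1) = 2; b(2) = 3; b(3) = 0; b(4) = 2; b(5) = 8; b(6) = 0; b(7) = 2.
Since (b(6), b(7)) = (b(3), b(4)) = (0, 2) (two consecutive terms determine the rest), the sequence is eventually periodic: after a pre-period of length 2 it cycles with period 3.
For n ≥ 3, b(n) depends only on (n - 3) mod 3. (844 - 3) mod 3 = 1, so b(844) = b(4) = 2.

2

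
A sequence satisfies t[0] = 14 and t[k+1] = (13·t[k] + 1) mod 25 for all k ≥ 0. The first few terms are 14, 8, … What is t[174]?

20

Listing terms: t[0] = 14,  t[1] = 8,  t[2] = 5,  t[3] = 16,  t[4] = 9,  t[5] = 18,  t[6] = 10,  t[7] = 6,  t[8] = 4,  t[9] = 3,  t[10] = 15,  t[11] = 21,  t[12] = 24,  t[13] = 13,  t[14] = 20,  t[15] = 11,  t[16] = 19,  t[17] = 23,  t[18] = 0,  t[19] = 1,  t[20] = 14.
Since t[20] = t[0] = 14, the sequence is periodic with period 20.
So t[174] = t[0 + ((174-0) mod 20)] = t[14] = 20.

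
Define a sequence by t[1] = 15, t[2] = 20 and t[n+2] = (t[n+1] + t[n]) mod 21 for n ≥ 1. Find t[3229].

Computing terms: t[1] = 15,  t[2] = 20,  t[3] = 14,  t[4] = 13,  t[5] = 6,  t[6] = 19,  t[7] = 4,  t[8] = 2,  t[9] = 6,  t[10] = 8,  t[11] = 14,  t[12] = 1,  t[13] = 15,  t[14] = 16,  t[15] = 10,  t[16] = 5,  t[17] = 15,  t[18] = 20.
Since (t[17], t[18]) = (t[1], t[2]) = (15, 20) (two consecutive terms determine the rest), the sequence is periodic with period 16.
So t[3229] = t[1 + ((3229-1) mod 16)] = t[13] = 15.

15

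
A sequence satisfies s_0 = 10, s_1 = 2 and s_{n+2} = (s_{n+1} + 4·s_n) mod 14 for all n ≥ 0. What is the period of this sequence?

48

Listing terms: s_0 = 10; s_1 = 2; s_2 = 0; s_3 = 8; s_4 = 8; s_5 = 12; s_6 = 2; s_7 = 8; s_8 = 2; s_9 = 6; s_{10} = 0; s_{11} = 10; s_{12} = 10; s_{13} = 8; s_{14} = 6; s_{15} = 10; s_{16} = 6; s_{17} = 4; s_{18} = 0; s_{19} = 2; s_{20} = 2; s_{21} = 10; s_{22} = 4; s_{23} = 2; s_{24} = 4; s_{25} = 12; s_{26} = 0; s_{27} = 6; s_{28} = 6; s_{29} = 2; s_{30} = 12; s_{31} = 6; s_{32} = 12; s_{33} = 8; s_{34} = 0; s_{35} = 4; s_{36} = 4; s_{37} = 6; s_{38} = 8; s_{39} = 4; s_{40} = 8; s_{41} = 10; s_{42} = 0; s_{43} = 12; s_{44} = 12; s_{45} = 4; s_{46} = 10; s_{47} = 12; s_{48} = 10; s_{49} = 2.
Since (s_{48}, s_{49}) = (s_0, s_1) = (10, 2) (two consecutive terms determine the rest), the sequence is periodic with period 48.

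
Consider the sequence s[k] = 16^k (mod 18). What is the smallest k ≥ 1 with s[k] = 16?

s[0] = 1,  s[1] = 16,  s[2] = 4,  s[3] = 10,  s[4] = 16.
Since s[4] = s[1] = 16, the sequence is eventually periodic: after a pre-period of length 1 it cycles with period 3.
The value 16 first appears (with k ≥ 1) at s[1].

1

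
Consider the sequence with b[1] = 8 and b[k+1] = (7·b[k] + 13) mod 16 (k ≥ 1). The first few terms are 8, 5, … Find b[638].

5

b[1] = 8,  b[2] = 5,  b[3] = 0,  b[4] = 13,  b[5] = 8.
Since b[5] = b[1] = 8, the sequence is periodic with period 4.
So b[638] = b[1 + ((638-1) mod 4)] = b[2] = 5.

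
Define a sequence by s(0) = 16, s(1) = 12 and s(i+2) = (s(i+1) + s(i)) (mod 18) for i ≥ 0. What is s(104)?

Listing terms: s(0) = 16,  s(1) = 12,  s(2) = 10,  s(3) = 4,  s(4) = 14,  s(5) = 0,  s(6) = 14,  s(7) = 14,  s(8) = 10,  s(9) = 6,  s(10) = 16,  s(11) = 4,  s(12) = 2,  s(13) = 6,  s(14) = 8,  s(15) = 14,  s(16) = 4,  s(17) = 0,  s(18) = 4,  s(19) = 4,  s(20) = 8,  s(21) = 12,  s(22) = 2,  s(23) = 14,  s(24) = 16,  s(25) = 12.
Since (s(24), s(25)) = (s(0), s(1)) = (16, 12) (two consecutive terms determine the rest), the sequence is periodic with period 24.
(104 - 0) mod 24 = 8, so s(104) = s(8) = 10.

10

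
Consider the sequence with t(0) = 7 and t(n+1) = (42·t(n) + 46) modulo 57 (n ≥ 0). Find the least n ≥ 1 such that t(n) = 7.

We have t(0) = 7; t(1) = 55; t(2) = 19; t(3) = 46; t(4) = 40; t(5) = 16; t(6) = 34; t(7) = 49; t(8) = 52; t(9) = 7.
The sequence repeats with period 9.
The value 7 next appears (with n ≥ 1) at t(9).

9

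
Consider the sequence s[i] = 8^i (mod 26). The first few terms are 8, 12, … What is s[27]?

Computing terms: s[1] = 8; s[2] = 12; s[3] = 18; s[4] = 14; s[5] = 8.
The sequence repeats with period 4.
So s[27] = s[1 + ((27-1) mod 4)] = s[3] = 18.

18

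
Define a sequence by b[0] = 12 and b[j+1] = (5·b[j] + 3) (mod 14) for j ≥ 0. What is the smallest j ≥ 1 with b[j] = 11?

3

Computing terms: b[0] = 12; b[1] = 7; b[2] = 10; b[3] = 11; b[4] = 2; b[5] = 13; b[6] = 12.
Since b[6] = b[0] = 12, the sequence is periodic with period 6.
The value 11 first appears (with j ≥ 1) at b[3].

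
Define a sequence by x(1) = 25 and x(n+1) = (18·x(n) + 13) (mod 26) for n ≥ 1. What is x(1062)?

21

x(1) = 25,  x(2) = 21,  x(3) = 1,  x(4) = 5,  x(5) = 25.
The sequence repeats with period 4.
So x(1062) = x(1 + ((1062-1) mod 4)) = x(2) = 21.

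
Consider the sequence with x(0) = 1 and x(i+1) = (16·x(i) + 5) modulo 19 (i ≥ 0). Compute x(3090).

x(0) = 1,  x(1) = 2,  x(2) = 18,  x(3) = 8,  x(4) = 0,  x(5) = 5,  x(6) = 9,  x(7) = 16,  x(8) = 14,  x(9) = 1.
Since x(9) = x(0) = 1, the sequence is periodic with period 9.
(3090 - 0) mod 9 = 3, so x(3090) = x(3) = 8.

8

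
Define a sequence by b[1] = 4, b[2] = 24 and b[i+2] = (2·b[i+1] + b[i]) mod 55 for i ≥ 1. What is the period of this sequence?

24

Computing terms: b[1] = 4, b[2] = 24, b[3] = 52, b[4] = 18, b[5] = 33, b[6] = 29, b[7] = 36, b[8] = 46, b[9] = 18, b[10] = 27, b[11] = 17, b[12] = 6, b[13] = 29, b[14] = 9, b[15] = 47, b[16] = 48, b[17] = 33, b[18] = 4, b[19] = 41, b[20] = 31, b[21] = 48, b[22] = 17, b[23] = 27, b[24] = 16, b[25] = 4, b[26] = 24.
Since (b[25], b[26]) = (b[1], b[2]) = (4, 24) (two consecutive terms determine the rest), the sequence is periodic with period 24.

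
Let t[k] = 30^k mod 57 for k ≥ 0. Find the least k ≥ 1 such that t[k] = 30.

Computing terms: t[0] = 1,  t[1] = 30,  t[2] = 45,  t[3] = 39,  t[4] = 30.
Since t[4] = t[1] = 30, the sequence is eventually periodic: after a pre-period of length 1 it cycles with period 3.
The value 30 first appears (with k ≥ 1) at t[1].

1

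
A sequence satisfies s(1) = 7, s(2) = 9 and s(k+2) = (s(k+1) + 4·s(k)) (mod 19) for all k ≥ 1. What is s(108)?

Listing terms: s(1) = 7; s(2) = 9; s(3) = 18; s(4) = 16; s(5) = 12; s(6) = 0; s(7) = 10; s(8) = 10; s(9) = 12; s(10) = 14; s(11) = 5; s(12) = 4; s(13) = 5; s(14) = 2; s(15) = 3; s(16) = 11; s(17) = 4; s(18) = 10; s(19) = 7; s(20) = 9.
The sequence repeats with period 18.
So s(108) = s(1 + ((108-1) mod 18)) = s(18) = 10.

10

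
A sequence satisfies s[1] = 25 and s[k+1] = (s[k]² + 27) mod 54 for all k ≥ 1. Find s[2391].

43

We have s[1] = 25, s[2] = 4, s[3] = 43, s[4] = 40, s[5] = 7, s[6] = 22, s[7] = 25.
The sequence repeats with period 6.
(2391 - 1) mod 6 = 2, so s[2391] = s[3] = 43.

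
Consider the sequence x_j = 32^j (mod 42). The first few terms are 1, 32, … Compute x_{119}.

2

We have x_0 = 1,  x_1 = 32,  x_2 = 16,  x_3 = 8,  x_4 = 4,  x_5 = 2,  x_6 = 22,  x_7 = 32.
Since x_7 = x_1 = 32, the sequence is eventually periodic: after a pre-period of length 1 it cycles with period 6.
For j ≥ 1, x_j depends only on (j - 1) mod 6. (119 - 1) mod 6 = 4, so x_{119} = x_5 = 2.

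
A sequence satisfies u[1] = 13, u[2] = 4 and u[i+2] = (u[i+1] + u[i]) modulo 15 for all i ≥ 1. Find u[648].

6

Computing terms: u[1] = 13; u[2] = 4; u[3] = 2; u[4] = 6; u[5] = 8; u[6] = 14; u[7] = 7; u[8] = 6; u[9] = 13; u[10] = 4.
Since (u[9], u[10]) = (u[1], u[2]) = (13, 4) (two consecutive terms determine the rest), the sequence is periodic with period 8.
(648 - 1) mod 8 = 7, so u[648] = u[8] = 6.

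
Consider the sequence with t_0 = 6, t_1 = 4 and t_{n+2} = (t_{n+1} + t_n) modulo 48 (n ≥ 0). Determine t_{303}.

Computing terms: t_0 = 6,  t_1 = 4,  t_2 = 10,  t_3 = 14,  t_4 = 24,  t_5 = 38,  t_6 = 14,  t_7 = 4,  t_8 = 18,  t_9 = 22,  t_{10} = 40,  t_{11} = 14,  t_{12} = 6,  t_{13} = 20,  t_{14} = 26,  t_{15} = 46,  t_{16} = 24,  t_{17} = 22,  t_{18} = 46,  t_{19} = 20,  t_{20} = 18,  t_{21} = 38,  t_{22} = 8,  t_{23} = 46,  t_{24} = 6,  t_{25} = 4.
The sequence repeats with period 24.
(303 - 0) mod 24 = 15, so t_{303} = t_{15} = 46.

46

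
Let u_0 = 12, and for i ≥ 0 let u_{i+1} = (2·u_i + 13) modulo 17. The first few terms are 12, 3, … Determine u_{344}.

12

u_0 = 12; u_1 = 3; u_2 = 2; u_3 = 0; u_4 = 13; u_5 = 5; u_6 = 6; u_7 = 8; u_8 = 12.
Since u_8 = u_0 = 12, the sequence is periodic with period 8.
So u_{344} = u_{0 + ((344-0) mod 8)} = u_0 = 12.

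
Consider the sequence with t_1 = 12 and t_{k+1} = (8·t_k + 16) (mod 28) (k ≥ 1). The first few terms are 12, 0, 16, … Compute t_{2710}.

Listing terms: t_1 = 12, t_2 = 0, t_3 = 16, t_4 = 4, t_5 = 20, t_6 = 8, t_7 = 24, t_8 = 12.
Since t_8 = t_1 = 12, the sequence is periodic with period 7.
So t_{2710} = t_{1 + ((2710-1) mod 7)} = t_1 = 12.

12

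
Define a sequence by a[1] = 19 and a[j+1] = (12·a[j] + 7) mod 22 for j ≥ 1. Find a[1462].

5

Listing terms: a[1] = 19,  a[2] = 15,  a[3] = 11,  a[4] = 7,  a[5] = 3,  a[6] = 21,  a[7] = 17,  a[8] = 13,  a[9] = 9,  a[10] = 5,  a[11] = 1,  a[12] = 19.
Since a[12] = a[1] = 19, the sequence is periodic with period 11.
(1462 - 1) mod 11 = 9, so a[1462] = a[10] = 5.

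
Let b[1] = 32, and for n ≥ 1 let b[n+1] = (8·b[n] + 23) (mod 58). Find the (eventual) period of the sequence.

b[1] = 32; b[2] = 47; b[3] = 51; b[4] = 25; b[5] = 49; b[6] = 9; b[7] = 37; b[8] = 29; b[9] = 23; b[10] = 33; b[11] = 55; b[12] = 57; b[13] = 15; b[14] = 27; b[15] = 7; b[16] = 21; b[17] = 17; b[18] = 43; b[19] = 19; b[20] = 1; b[21] = 31; b[22] = 39; b[23] = 45; b[24] = 35; b[25] = 13; b[26] = 11; b[27] = 53; b[28] = 41; b[29] = 3; b[30] = 47.
Since b[30] = b[2] = 47, the sequence is eventually periodic: after a pre-period of length 1 it cycles with period 28.

28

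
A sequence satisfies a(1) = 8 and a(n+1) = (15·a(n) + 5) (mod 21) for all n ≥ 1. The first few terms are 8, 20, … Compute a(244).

5

Computing terms: a(1) = 8,  a(2) = 20,  a(3) = 11,  a(4) = 2,  a(5) = 14,  a(6) = 5,  a(7) = 17,  a(8) = 8.
The sequence repeats with period 7.
So a(244) = a(1 + ((244-1) mod 7)) = a(6) = 5.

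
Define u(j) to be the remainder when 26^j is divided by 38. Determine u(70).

We have u(0) = 1,  u(1) = 26,  u(2) = 30,  u(3) = 20,  u(4) = 26.
Since u(4) = u(1) = 26, the sequence is eventually periodic: after a pre-period of length 1 it cycles with period 3.
For j ≥ 1, u(j) depends only on (j - 1) mod 3. (70 - 1) mod 3 = 0, so u(70) = u(1) = 26.

26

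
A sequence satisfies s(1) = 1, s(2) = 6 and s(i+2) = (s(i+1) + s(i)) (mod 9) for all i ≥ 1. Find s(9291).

7

Listing terms: s(1) = 1,  s(2) = 6,  s(3) = 7,  s(4) = 4,  s(5) = 2,  s(6) = 6,  s(7) = 8,  s(8) = 5,  s(9) = 4,  s(10) = 0,  s(11) = 4,  s(12) = 4,  s(13) = 8,  s(14) = 3,  s(15) = 2,  s(16) = 5,  s(17) = 7,  s(18) = 3,  s(19) = 1,  s(20) = 4,  s(21) = 5,  s(22) = 0,  s(23) = 5,  s(24) = 5,  s(25) = 1,  s(26) = 6.
The sequence repeats with period 24.
So s(9291) = s(1 + ((9291-1) mod 24)) = s(3) = 7.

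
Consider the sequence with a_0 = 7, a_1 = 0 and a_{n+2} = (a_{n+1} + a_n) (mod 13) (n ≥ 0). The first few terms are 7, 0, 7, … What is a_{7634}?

a_0 = 7; a_1 = 0; a_2 = 7; a_3 = 7; a_4 = 1; a_5 = 8; a_6 = 9; a_7 = 4; a_8 = 0; a_9 = 4; a_{10} = 4; a_{11} = 8; a_{12} = 12; a_{13} = 7; a_{14} = 6; a_{15} = 0; a_{16} = 6; a_{17} = 6; a_{18} = 12; a_{19} = 5; a_{20} = 4; a_{21} = 9; a_{22} = 0; a_{23} = 9; a_{24} = 9; a_{25} = 5; a_{26} = 1; a_{27} = 6; a_{28} = 7; a_{29} = 0.
Since (a_{28}, a_{29}) = (a_0, a_1) = (7, 0) (two consecutive terms determine the rest), the sequence is periodic with period 28.
(7634 - 0) mod 28 = 18, so a_{7634} = a_{18} = 12.

12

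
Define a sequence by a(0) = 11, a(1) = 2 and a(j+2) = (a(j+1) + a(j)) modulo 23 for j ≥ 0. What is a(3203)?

22

Computing terms: a(0) = 11,  a(1) = 2,  a(2) = 13,  a(3) = 15,  a(4) = 5,  a(5) = 20,  a(6) = 2,  a(7) = 22,  a(8) = 1,  a(9) = 0,  a(10) = 1,  a(11) = 1,  a(12) = 2,  a(13) = 3,  a(14) = 5,  a(15) = 8,  a(16) = 13,  a(17) = 21,  a(18) = 11,  a(19) = 9,  a(20) = 20,  a(21) = 6,  a(22) = 3,  a(23) = 9,  a(24) = 12,  a(25) = 21,  a(26) = 10,  a(27) = 8,  a(28) = 18,  a(29) = 3,  a(30) = 21,  a(31) = 1,  a(32) = 22,  a(33) = 0,  a(34) = 22,  a(35) = 22,  a(36) = 21,  a(37) = 20,  a(38) = 18,  a(39) = 15,  a(40) = 10,  a(41) = 2,  a(42) = 12,  a(43) = 14,  a(44) = 3,  a(45) = 17,  a(46) = 20,  a(47) = 14,  a(48) = 11,  a(49) = 2.
Since (a(48), a(49)) = (a(0), a(1)) = (11, 2) (two consecutive terms determine the rest), the sequence is periodic with period 48.
So a(3203) = a(0 + ((3203-0) mod 48)) = a(35) = 22.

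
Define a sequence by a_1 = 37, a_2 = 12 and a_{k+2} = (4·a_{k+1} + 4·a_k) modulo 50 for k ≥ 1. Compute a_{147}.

36

Computing terms: a_1 = 37,  a_2 = 12,  a_3 = 46,  a_4 = 32,  a_5 = 12,  a_6 = 26,  a_7 = 2,  a_8 = 12,  a_9 = 6,  a_{10} = 22,  a_{11} = 12,  a_{12} = 36,  a_{13} = 42,  a_{14} = 12,  a_{15} = 16,  a_{16} = 12,  a_{17} = 12,  a_{18} = 46.
Since (a_{17}, a_{18}) = (a_2, a_3) = (12, 46) (two consecutive terms determine the rest), the sequence is eventually periodic: after a pre-period of length 1 it cycles with period 15.
For k ≥ 2, a_k depends only on (k - 2) mod 15. (147 - 2) mod 15 = 10, so a_{147} = a_{12} = 36.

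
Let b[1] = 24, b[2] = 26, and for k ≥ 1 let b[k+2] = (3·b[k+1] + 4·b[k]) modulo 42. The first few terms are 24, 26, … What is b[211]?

24

Computing terms: b[1] = 24,  b[2] = 26,  b[3] = 6,  b[4] = 38,  b[5] = 12,  b[6] = 20,  b[7] = 24,  b[8] = 26.
Since (b[7], b[8]) = (b[1], b[2]) = (24, 26) (two consecutive terms determine the rest), the sequence is periodic with period 6.
(211 - 1) mod 6 = 0, so b[211] = b[1] = 24.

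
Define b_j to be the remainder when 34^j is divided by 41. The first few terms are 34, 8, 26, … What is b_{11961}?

Listing terms: b_1 = 34,  b_2 = 8,  b_3 = 26,  b_4 = 23,  b_5 = 3,  b_6 = 20,  b_7 = 24,  b_8 = 37,  b_9 = 28,  b_{10} = 9,  b_{11} = 19,  b_{12} = 31,  b_{13} = 29,  b_{14} = 2,  b_{15} = 27,  b_{16} = 16,  b_{17} = 11,  b_{18} = 5,  b_{19} = 6,  b_{20} = 40,  b_{21} = 7,  b_{22} = 33,  b_{23} = 15,  b_{24} = 18,  b_{25} = 38,  b_{26} = 21,  b_{27} = 17,  b_{28} = 4,  b_{29} = 13,  b_{30} = 32,  b_{31} = 22,  b_{32} = 10,  b_{33} = 12,  b_{34} = 39,  b_{35} = 14,  b_{36} = 25,  b_{37} = 30,  b_{38} = 36,  b_{39} = 35,  b_{40} = 1,  b_{41} = 34.
Since b_{41} = b_1 = 34, the sequence is periodic with period 40.
So b_{11961} = b_{1 + ((11961-1) mod 40)} = b_1 = 34.

34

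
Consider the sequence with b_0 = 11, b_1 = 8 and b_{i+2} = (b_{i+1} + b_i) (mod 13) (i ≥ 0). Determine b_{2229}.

Computing terms: b_0 = 11; b_1 = 8; b_2 = 6; b_3 = 1; b_4 = 7; b_5 = 8; b_6 = 2; b_7 = 10; b_8 = 12; b_9 = 9; b_{10} = 8; b_{11} = 4; b_{12} = 12; b_{13} = 3; b_{14} = 2; b_{15} = 5; b_{16} = 7; b_{17} = 12; b_{18} = 6; b_{19} = 5; b_{20} = 11; b_{21} = 3; b_{22} = 1; b_{23} = 4; b_{24} = 5; b_{25} = 9; b_{26} = 1; b_{27} = 10; b_{28} = 11; b_{29} = 8.
The sequence repeats with period 28.
So b_{2229} = b_{0 + ((2229-0) mod 28)} = b_{17} = 12.

12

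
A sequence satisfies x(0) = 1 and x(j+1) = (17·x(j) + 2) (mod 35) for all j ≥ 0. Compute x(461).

9

Computing terms: x(0) = 1, x(1) = 19, x(2) = 10, x(3) = 32, x(4) = 21, x(5) = 9, x(6) = 15, x(7) = 12, x(8) = 31, x(9) = 4, x(10) = 0, x(11) = 2, x(12) = 1.
The sequence repeats with period 12.
So x(461) = x(0 + ((461-0) mod 12)) = x(5) = 9.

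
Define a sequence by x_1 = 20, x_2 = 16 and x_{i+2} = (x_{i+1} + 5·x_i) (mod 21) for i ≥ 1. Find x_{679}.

x_1 = 20,  x_2 = 16,  x_3 = 11,  x_4 = 7,  x_5 = 20,  x_6 = 13,  x_7 = 8,  x_8 = 10,  x_9 = 8,  x_{10} = 16,  x_{11} = 14,  x_{12} = 10,  x_{13} = 17,  x_{14} = 4,  x_{15} = 5,  x_{16} = 4,  x_{17} = 8,  x_{18} = 7,  x_{19} = 5,  x_{20} = 19,  x_{21} = 2,  x_{22} = 13,  x_{23} = 2,  x_{24} = 4,  x_{25} = 14,  x_{26} = 13,  x_{27} = 20,  x_{28} = 1,  x_{29} = 17,  x_{30} = 1,  x_{31} = 2,  x_{32} = 7,  x_{33} = 17,  x_{34} = 10,  x_{35} = 11,  x_{36} = 19,  x_{37} = 11,  x_{38} = 1,  x_{39} = 14,  x_{40} = 19,  x_{41} = 5,  x_{42} = 16,  x_{43} = 20,  x_{44} = 16.
The sequence repeats with period 42.
So x_{679} = x_{1 + ((679-1) mod 42)} = x_7 = 8.

8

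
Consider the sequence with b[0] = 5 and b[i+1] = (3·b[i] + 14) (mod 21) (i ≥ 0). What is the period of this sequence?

Computing terms: b[0] = 5, b[1] = 8, b[2] = 17, b[3] = 2, b[4] = 20, b[5] = 11, b[6] = 5.
Since b[6] = b[0] = 5, the sequence is periodic with period 6.

6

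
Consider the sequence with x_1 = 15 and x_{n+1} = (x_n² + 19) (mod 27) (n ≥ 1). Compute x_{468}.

We have x_1 = 15; x_2 = 1; x_3 = 20; x_4 = 14; x_5 = 26; x_6 = 20.
Since x_6 = x_3 = 20, the sequence is eventually periodic: after a pre-period of length 2 it cycles with period 3.
For n ≥ 3, x_n depends only on (n - 3) mod 3. (468 - 3) mod 3 = 0, so x_{468} = x_3 = 20.

20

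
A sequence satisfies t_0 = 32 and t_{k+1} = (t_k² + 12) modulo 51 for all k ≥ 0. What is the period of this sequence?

3

t_0 = 32, t_1 = 16, t_2 = 13, t_3 = 28, t_4 = 31, t_5 = 4, t_6 = 28.
Since t_6 = t_3 = 28, the sequence is eventually periodic: after a pre-period of length 3 it cycles with period 3.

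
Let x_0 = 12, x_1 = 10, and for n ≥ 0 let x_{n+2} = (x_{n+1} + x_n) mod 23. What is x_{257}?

7

x_0 = 12, x_1 = 10, x_2 = 22, x_3 = 9, x_4 = 8, x_5 = 17, x_6 = 2, x_7 = 19, x_8 = 21, x_9 = 17, x_{10} = 15, x_{11} = 9, x_{12} = 1, x_{13} = 10, x_{14} = 11, x_{15} = 21, x_{16} = 9, x_{17} = 7, x_{18} = 16, x_{19} = 0, x_{20} = 16, x_{21} = 16, x_{22} = 9, x_{23} = 2, x_{24} = 11, x_{25} = 13, x_{26} = 1, x_{27} = 14, x_{28} = 15, x_{29} = 6, x_{30} = 21, x_{31} = 4, x_{32} = 2, x_{33} = 6, x_{34} = 8, x_{35} = 14, x_{36} = 22, x_{37} = 13, x_{38} = 12, x_{39} = 2, x_{40} = 14, x_{41} = 16, x_{42} = 7, x_{43} = 0, x_{44} = 7, x_{45} = 7, x_{46} = 14, x_{47} = 21, x_{48} = 12, x_{49} = 10.
Since (x_{48}, x_{49}) = (x_0, x_1) = (12, 10) (two consecutive terms determine the rest), the sequence is periodic with period 48.
(257 - 0) mod 48 = 17, so x_{257} = x_{17} = 7.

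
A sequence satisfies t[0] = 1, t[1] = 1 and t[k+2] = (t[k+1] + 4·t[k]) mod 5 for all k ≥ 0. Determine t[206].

0

We have t[0] = 1, t[1] = 1, t[2] = 0, t[3] = 4, t[4] = 4, t[5] = 0, t[6] = 1, t[7] = 1.
Since (t[6], t[7]) = (t[0], t[1]) = (1, 1) (two consecutive terms determine the rest), the sequence is periodic with period 6.
(206 - 0) mod 6 = 2, so t[206] = t[2] = 0.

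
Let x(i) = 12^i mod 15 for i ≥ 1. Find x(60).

x(1) = 12, x(2) = 9, x(3) = 3, x(4) = 6, x(5) = 12.
Since x(5) = x(1) = 12, the sequence is periodic with period 4.
So x(60) = x(1 + ((60-1) mod 4)) = x(4) = 6.

6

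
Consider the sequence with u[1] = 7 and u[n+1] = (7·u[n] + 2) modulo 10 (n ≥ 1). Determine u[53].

We have u[1] = 7,  u[2] = 1,  u[3] = 9,  u[4] = 5,  u[5] = 7.
The sequence repeats with period 4.
(53 - 1) mod 4 = 0, so u[53] = u[1] = 7.

7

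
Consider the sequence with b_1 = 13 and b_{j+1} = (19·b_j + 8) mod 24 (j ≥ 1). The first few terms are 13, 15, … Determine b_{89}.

21

Listing terms: b_1 = 13; b_2 = 15; b_3 = 5; b_4 = 7; b_5 = 21; b_6 = 23; b_7 = 13.
Since b_7 = b_1 = 13, the sequence is periodic with period 6.
So b_{89} = b_{1 + ((89-1) mod 6)} = b_5 = 21.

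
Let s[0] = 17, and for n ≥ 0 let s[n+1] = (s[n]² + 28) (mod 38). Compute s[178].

s[0] = 17, s[1] = 13, s[2] = 7, s[3] = 1, s[4] = 29, s[5] = 33, s[6] = 15, s[7] = 25, s[8] = 7.
Since s[8] = s[2] = 7, the sequence is eventually periodic: after a pre-period of length 2 it cycles with period 6.
For n ≥ 2, s[n] depends only on (n - 2) mod 6. (178 - 2) mod 6 = 2, so s[178] = s[4] = 29.

29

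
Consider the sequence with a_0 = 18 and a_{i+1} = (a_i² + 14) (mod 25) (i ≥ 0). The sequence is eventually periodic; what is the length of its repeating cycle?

Computing terms: a_0 = 18; a_1 = 13; a_2 = 8; a_3 = 3; a_4 = 23; a_5 = 18.
Since a_5 = a_0 = 18, the sequence is periodic with period 5.

5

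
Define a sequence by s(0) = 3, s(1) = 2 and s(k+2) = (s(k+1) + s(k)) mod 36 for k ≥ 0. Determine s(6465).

23

We have s(0) = 3, s(1) = 2, s(2) = 5, s(3) = 7, s(4) = 12, s(5) = 19, s(6) = 31, s(7) = 14, s(8) = 9, s(9) = 23, s(10) = 32, s(11) = 19, s(12) = 15, s(13) = 34, s(14) = 13, s(15) = 11, s(16) = 24, s(17) = 35, s(18) = 23, s(19) = 22, s(20) = 9, s(21) = 31, s(22) = 4, s(23) = 35, s(24) = 3, s(25) = 2.
Since (s(24), s(25)) = (s(0), s(1)) = (3, 2) (two consecutive terms determine the rest), the sequence is periodic with period 24.
(6465 - 0) mod 24 = 9, so s(6465) = s(9) = 23.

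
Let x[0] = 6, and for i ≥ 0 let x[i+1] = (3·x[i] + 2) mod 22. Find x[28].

We have x[0] = 6,  x[1] = 20,  x[2] = 18,  x[3] = 12,  x[4] = 16,  x[5] = 6.
The sequence repeats with period 5.
So x[28] = x[0 + ((28-0) mod 5)] = x[3] = 12.

12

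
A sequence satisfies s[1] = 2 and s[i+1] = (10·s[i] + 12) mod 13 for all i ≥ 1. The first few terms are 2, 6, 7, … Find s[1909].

s[1] = 2,  s[2] = 6,  s[3] = 7,  s[4] = 4,  s[5] = 0,  s[6] = 12,  s[7] = 2.
Since s[7] = s[1] = 2, the sequence is periodic with period 6.
So s[1909] = s[1 + ((1909-1) mod 6)] = s[1] = 2.

2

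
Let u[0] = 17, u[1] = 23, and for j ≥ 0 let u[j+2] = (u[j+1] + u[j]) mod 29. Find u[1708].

17

We have u[0] = 17, u[1] = 23, u[2] = 11, u[3] = 5, u[4] = 16, u[5] = 21, u[6] = 8, u[7] = 0, u[8] = 8, u[9] = 8, u[10] = 16, u[11] = 24, u[12] = 11, u[13] = 6, u[14] = 17, u[15] = 23.
The sequence repeats with period 14.
(1708 - 0) mod 14 = 0, so u[1708] = u[0] = 17.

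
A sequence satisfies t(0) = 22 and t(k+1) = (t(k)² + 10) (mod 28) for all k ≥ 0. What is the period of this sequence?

3

Computing terms: t(0) = 22; t(1) = 18; t(2) = 26; t(3) = 14; t(4) = 10; t(5) = 26.
Since t(5) = t(2) = 26, the sequence is eventually periodic: after a pre-period of length 2 it cycles with period 3.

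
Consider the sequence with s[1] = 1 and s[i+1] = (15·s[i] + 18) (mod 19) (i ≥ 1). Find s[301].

12

Computing terms: s[1] = 1, s[2] = 14, s[3] = 0, s[4] = 18, s[5] = 3, s[6] = 6, s[7] = 13, s[8] = 4, s[9] = 2, s[10] = 10, s[11] = 16, s[12] = 11, s[13] = 12, s[14] = 8, s[15] = 5, s[16] = 17, s[17] = 7, s[18] = 9, s[19] = 1.
Since s[19] = s[1] = 1, the sequence is periodic with period 18.
So s[301] = s[1 + ((301-1) mod 18)] = s[13] = 12.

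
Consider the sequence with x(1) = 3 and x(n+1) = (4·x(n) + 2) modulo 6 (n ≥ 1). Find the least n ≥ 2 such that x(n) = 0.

4

Computing terms: x(1) = 3; x(2) = 2; x(3) = 4; x(4) = 0; x(5) = 2.
Since x(5) = x(2) = 2, the sequence is eventually periodic: after a pre-period of length 1 it cycles with period 3.
The value 0 first appears (with n ≥ 2) at x(4).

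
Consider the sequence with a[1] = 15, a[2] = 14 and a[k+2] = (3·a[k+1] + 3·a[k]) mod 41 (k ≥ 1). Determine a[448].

8

a[1] = 15, a[2] = 14, a[3] = 5, a[4] = 16, a[5] = 22, a[6] = 32, a[7] = 39, a[8] = 8, a[9] = 18, a[10] = 37, a[11] = 1, a[12] = 32, a[13] = 17, a[14] = 24, a[15] = 0, a[16] = 31, a[17] = 11, a[18] = 3, a[19] = 1, a[20] = 12, a[21] = 39, a[22] = 30, a[23] = 2, a[24] = 14, a[25] = 7, a[26] = 22, a[27] = 5, a[28] = 40, a[29] = 12, a[30] = 33, a[31] = 12, a[32] = 12, a[33] = 31, a[34] = 6, a[35] = 29, a[36] = 23, a[37] = 33, a[38] = 4, a[39] = 29, a[40] = 17, a[41] = 15, a[42] = 14.
Since (a[41], a[42]) = (a[1], a[2]) = (15, 14) (two consecutive terms determine the rest), the sequence is periodic with period 40.
So a[448] = a[1 + ((448-1) mod 40)] = a[8] = 8.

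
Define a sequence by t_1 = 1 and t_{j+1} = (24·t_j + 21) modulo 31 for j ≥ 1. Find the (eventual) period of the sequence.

t_1 = 1,  t_2 = 14,  t_3 = 16,  t_4 = 2,  t_5 = 7,  t_6 = 3,  t_7 = 0,  t_8 = 21,  t_9 = 29,  t_{10} = 4,  t_{11} = 24,  t_{12} = 8,  t_{13} = 27,  t_{14} = 18,  t_{15} = 19,  t_{16} = 12,  t_{17} = 30,  t_{18} = 28,  t_{19} = 11,  t_{20} = 6,  t_{21} = 10,  t_{22} = 13,  t_{23} = 23,  t_{24} = 15,  t_{25} = 9,  t_{26} = 20,  t_{27} = 5,  t_{28} = 17,  t_{29} = 26,  t_{30} = 25,  t_{31} = 1.
The sequence repeats with period 30.

30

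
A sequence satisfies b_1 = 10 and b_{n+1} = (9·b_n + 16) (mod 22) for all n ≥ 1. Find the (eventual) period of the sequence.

5

Listing terms: b_1 = 10, b_2 = 18, b_3 = 2, b_4 = 12, b_5 = 14, b_6 = 10.
The sequence repeats with period 5.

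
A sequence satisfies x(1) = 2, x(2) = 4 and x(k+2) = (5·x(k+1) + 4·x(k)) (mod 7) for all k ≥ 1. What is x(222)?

5

Computing terms: x(1) = 2,  x(2) = 4,  x(3) = 0,  x(4) = 2,  x(5) = 3,  x(6) = 2,  x(7) = 1,  x(8) = 6,  x(9) = 6,  x(10) = 5,  x(11) = 0,  x(12) = 6,  x(13) = 2,  x(14) = 6,  x(15) = 3,  x(16) = 4,  x(17) = 4,  x(18) = 1,  x(19) = 0,  x(20) = 4,  x(21) = 6,  x(22) = 4,  x(23) = 2,  x(24) = 5,  x(25) = 5,  x(26) = 3,  x(27) = 0,  x(28) = 5,  x(29) = 4,  x(30) = 5,  x(31) = 6,  x(32) = 1,  x(33) = 1,  x(34) = 2,  x(35) = 0,  x(36) = 1,  x(37) = 5,  x(38) = 1,  x(39) = 4,  x(40) = 3,  x(41) = 3,  x(42) = 6,  x(43) = 0,  x(44) = 3,  x(45) = 1,  x(46) = 3,  x(47) = 5,  x(48) = 2,  x(49) = 2,  x(50) = 4.
Since (x(49), x(50)) = (x(1), x(2)) = (2, 4) (two consecutive terms determine the rest), the sequence is periodic with period 48.
(222 - 1) mod 48 = 29, so x(222) = x(30) = 5.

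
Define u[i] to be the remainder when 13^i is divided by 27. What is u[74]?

7

u[1] = 13, u[2] = 7, u[3] = 10, u[4] = 22, u[5] = 16, u[6] = 19, u[7] = 4, u[8] = 25, u[9] = 1, u[10] = 13.
Since u[10] = u[1] = 13, the sequence is periodic with period 9.
(74 - 1) mod 9 = 1, so u[74] = u[2] = 7.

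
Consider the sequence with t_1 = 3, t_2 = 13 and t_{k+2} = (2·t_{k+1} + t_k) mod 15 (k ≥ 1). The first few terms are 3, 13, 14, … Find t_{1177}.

Listing terms: t_1 = 3; t_2 = 13; t_3 = 14; t_4 = 11; t_5 = 6; t_6 = 8; t_7 = 7; t_8 = 7; t_9 = 6; t_{10} = 4; t_{11} = 14; t_{12} = 2; t_{13} = 3; t_{14} = 8; t_{15} = 4; t_{16} = 1; t_{17} = 6; t_{18} = 13; t_{19} = 2; t_{20} = 2; t_{21} = 6; t_{22} = 14; t_{23} = 4; t_{24} = 7; t_{25} = 3; t_{26} = 13.
The sequence repeats with period 24.
(1177 - 1) mod 24 = 0, so t_{1177} = t_1 = 3.

3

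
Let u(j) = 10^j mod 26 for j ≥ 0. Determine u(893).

4

Computing terms: u(0) = 1, u(1) = 10, u(2) = 22, u(3) = 12, u(4) = 16, u(5) = 4, u(6) = 14, u(7) = 10.
Since u(7) = u(1) = 10, the sequence is eventually periodic: after a pre-period of length 1 it cycles with period 6.
For j ≥ 1, u(j) depends only on (j - 1) mod 6. (893 - 1) mod 6 = 4, so u(893) = u(5) = 4.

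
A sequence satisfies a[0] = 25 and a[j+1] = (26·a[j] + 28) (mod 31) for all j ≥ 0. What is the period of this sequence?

Computing terms: a[0] = 25; a[1] = 27; a[2] = 17; a[3] = 5; a[4] = 3; a[5] = 13; a[6] = 25.
The sequence repeats with period 6.

6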